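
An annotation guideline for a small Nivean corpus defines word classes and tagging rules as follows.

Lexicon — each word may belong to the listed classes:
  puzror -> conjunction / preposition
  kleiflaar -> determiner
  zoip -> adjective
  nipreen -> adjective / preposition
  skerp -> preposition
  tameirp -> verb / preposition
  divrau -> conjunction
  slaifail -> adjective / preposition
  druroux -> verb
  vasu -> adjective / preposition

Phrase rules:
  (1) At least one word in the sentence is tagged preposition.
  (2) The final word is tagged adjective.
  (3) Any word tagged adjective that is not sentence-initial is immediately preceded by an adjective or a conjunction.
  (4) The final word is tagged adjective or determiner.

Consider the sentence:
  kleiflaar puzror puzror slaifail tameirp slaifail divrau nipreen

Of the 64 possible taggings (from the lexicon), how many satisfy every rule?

12

Candidates per position — 1:kleiflaar {determiner}; 2:puzror {conjunction,preposition}; 3:puzror {conjunction,preposition}; 4:slaifail {adjective,preposition}; 5:tameirp {verb,preposition}; 6:slaifail {adjective,preposition}; 7:divrau {conjunction}; 8:nipreen {adjective,preposition}.
There are 64 candidate sequences in total.
Checking each against the rules leaves 12 sequences.
Count = 12.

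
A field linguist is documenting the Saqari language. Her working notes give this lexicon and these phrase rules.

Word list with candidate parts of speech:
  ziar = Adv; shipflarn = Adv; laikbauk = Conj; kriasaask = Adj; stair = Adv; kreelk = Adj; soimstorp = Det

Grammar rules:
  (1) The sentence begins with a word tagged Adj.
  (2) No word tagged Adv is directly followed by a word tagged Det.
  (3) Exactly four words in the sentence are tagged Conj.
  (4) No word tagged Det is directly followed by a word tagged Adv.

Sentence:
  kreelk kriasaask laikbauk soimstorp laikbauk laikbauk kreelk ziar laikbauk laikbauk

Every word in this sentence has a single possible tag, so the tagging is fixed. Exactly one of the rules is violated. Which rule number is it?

Fixed tagging: Adj Adj Conj Det Conj Conj Adj Adv Conj Conj.
Applying the rules: R1 ✓, R2 ✓, R3 ✗, R4 ✓.
Only rule 3 fails.

3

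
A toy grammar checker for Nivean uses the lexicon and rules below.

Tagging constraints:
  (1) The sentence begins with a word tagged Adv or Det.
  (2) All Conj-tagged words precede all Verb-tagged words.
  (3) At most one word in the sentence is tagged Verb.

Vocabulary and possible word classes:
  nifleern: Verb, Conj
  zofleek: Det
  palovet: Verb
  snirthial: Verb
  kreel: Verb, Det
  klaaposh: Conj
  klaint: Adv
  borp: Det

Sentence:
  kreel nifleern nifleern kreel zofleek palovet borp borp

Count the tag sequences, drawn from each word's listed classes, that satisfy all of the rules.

1

Candidates per position — 1:kreel {Verb,Det}; 2:nifleern {Verb,Conj}; 3:nifleern {Verb,Conj}; 4:kreel {Verb,Det}; 5:zofleek {Det}; 6:palovet {Verb}; 7:borp {Det}; 8:borp {Det}.
There are 16 candidate sequences in total.
The sequences that satisfy every rule: Det Conj Conj Det Det Verb Det Det.
Count = 1.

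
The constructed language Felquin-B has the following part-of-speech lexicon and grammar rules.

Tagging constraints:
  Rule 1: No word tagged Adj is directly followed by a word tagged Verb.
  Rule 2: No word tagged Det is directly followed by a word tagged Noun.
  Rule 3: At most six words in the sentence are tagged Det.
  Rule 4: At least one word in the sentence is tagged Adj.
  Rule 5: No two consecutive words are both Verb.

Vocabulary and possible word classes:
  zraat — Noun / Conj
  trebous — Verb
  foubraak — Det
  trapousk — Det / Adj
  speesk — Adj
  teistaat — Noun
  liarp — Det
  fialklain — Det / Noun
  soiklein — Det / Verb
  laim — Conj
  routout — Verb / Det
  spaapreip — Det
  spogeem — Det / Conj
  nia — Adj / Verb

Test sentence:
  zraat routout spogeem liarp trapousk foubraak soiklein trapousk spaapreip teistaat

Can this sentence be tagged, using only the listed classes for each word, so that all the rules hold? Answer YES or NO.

NO

Candidates per position — 1:zraat {Noun,Conj}; 2:routout {Verb,Det}; 3:spogeem {Det,Conj}; 4:liarp {Det}; 5:trapousk {Det,Adj}; 6:foubraak {Det}; 7:soiklein {Det,Verb}; 8:trapousk {Det,Adj}; 9:spaapreip {Det}; 10:teistaat {Noun}.
Rule 2 cannot be satisfied by any choice of tags from the lexicon.
So there is no consistent tagging.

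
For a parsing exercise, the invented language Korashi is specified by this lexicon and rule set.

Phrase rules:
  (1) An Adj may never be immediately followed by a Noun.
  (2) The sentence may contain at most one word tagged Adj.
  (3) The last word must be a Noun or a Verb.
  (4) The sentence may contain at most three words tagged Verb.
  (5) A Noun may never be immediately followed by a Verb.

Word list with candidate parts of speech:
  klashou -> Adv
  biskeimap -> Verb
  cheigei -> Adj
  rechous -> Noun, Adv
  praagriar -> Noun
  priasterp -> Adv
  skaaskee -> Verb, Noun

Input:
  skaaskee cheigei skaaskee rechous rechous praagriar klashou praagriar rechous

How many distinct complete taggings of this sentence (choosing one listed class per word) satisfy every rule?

Candidates per position — 1:skaaskee {Verb,Noun}; 2:cheigei {Adj}; 3:skaaskee {Verb,Noun}; 4:rechous {Noun,Adv}; 5:rechous {Noun,Adv}; 6:praagriar {Noun}; 7:klashou {Adv}; 8:praagriar {Noun}; 9:rechous {Noun,Adv}.
There are 32 candidate sequences in total.
Checking each against the rules leaves 8 sequences.
Count = 8.

8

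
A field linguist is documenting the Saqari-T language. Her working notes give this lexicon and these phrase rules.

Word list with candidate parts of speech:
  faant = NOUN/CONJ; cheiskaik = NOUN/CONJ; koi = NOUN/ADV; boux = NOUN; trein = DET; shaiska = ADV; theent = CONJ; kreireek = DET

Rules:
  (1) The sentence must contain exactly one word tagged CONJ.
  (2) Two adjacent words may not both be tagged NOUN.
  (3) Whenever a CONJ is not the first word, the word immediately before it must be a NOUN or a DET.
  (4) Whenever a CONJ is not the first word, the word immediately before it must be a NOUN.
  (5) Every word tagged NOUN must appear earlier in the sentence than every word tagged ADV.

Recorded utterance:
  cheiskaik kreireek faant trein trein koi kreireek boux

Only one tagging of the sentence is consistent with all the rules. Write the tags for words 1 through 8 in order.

Candidates per position — 1:cheiskaik {NOUN,CONJ}; 2:kreireek {DET}; 3:faant {NOUN,CONJ}; 4:trein {DET}; 5:trein {DET}; 6:koi {NOUN,ADV}; 7:kreireek {DET}; 8:boux {NOUN}.
Position 3: tagging it CONJ would leave rule 4 unsatisfiable, so it must be NOUN.
Position 6: tagging it ADV would leave rule 5 unsatisfiable, so it must be NOUN.
Position 1: tagging it NOUN would leave rule 1 unsatisfiable, so it must be CONJ.
So the tagging must be: CONJ DET NOUN DET DET NOUN DET NOUN.
Rule-by-rule: rule 1 satisfied; rule 2 satisfied; rule 3 satisfied; rule 4 satisfied; rule 5 satisfied.

CONJ DET NOUN DET DET NOUN DET NOUN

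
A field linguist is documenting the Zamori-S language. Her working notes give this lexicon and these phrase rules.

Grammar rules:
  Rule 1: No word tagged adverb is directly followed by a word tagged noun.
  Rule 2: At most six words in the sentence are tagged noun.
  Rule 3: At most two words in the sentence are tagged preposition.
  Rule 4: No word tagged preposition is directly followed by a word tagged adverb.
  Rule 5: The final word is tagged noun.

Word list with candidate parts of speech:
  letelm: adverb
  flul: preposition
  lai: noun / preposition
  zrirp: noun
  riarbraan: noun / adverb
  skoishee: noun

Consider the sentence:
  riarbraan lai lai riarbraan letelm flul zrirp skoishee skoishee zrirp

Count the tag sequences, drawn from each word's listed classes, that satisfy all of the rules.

3

Candidates per position — 1:riarbraan {noun,adverb}; 2:lai {noun,preposition}; 3:lai {noun,preposition}; 4:riarbraan {noun,adverb}; 5:letelm {adverb}; 6:flul {preposition}; 7:zrirp {noun}; 8:skoishee {noun}; 9:skoishee {noun}; 10:zrirp {noun}.
There are 16 candidate sequences in total.
The sequences that satisfy every rule: noun preposition noun adverb adverb preposition noun noun noun noun; adverb preposition noun noun adverb preposition noun noun noun noun; adverb preposition noun adverb adverb preposition noun noun noun noun.
Count = 3.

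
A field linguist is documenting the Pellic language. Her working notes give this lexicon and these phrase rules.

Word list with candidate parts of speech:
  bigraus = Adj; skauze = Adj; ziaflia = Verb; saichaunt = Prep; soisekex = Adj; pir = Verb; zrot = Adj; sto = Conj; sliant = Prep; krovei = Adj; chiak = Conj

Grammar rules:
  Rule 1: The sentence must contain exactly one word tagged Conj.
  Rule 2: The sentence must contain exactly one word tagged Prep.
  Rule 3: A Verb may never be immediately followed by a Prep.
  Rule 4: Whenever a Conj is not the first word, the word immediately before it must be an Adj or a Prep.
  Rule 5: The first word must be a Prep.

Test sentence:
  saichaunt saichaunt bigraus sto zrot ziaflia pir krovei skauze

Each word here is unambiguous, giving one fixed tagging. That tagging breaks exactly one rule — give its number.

Fixed tagging: Prep Prep Adj Conj Adj Verb Verb Adj Adj.
Rule check: R1 ok, R2 fails, R3 ok, R4 ok, R5 ok.
Only rule 2 fails.

2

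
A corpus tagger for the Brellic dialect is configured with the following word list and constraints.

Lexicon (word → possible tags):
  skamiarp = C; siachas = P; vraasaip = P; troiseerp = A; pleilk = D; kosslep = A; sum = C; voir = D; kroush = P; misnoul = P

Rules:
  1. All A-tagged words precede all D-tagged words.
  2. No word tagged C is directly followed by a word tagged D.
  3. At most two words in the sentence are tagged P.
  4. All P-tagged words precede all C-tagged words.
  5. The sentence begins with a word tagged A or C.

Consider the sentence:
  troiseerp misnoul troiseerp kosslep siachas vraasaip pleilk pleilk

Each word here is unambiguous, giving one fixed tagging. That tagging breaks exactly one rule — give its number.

3

Fixed tagging: A P A A P P D D.
Rule check: R1 ✓, R2 ✓, R3 ✗, R4 ✓, R5 ✓.
Only rule 3 fails.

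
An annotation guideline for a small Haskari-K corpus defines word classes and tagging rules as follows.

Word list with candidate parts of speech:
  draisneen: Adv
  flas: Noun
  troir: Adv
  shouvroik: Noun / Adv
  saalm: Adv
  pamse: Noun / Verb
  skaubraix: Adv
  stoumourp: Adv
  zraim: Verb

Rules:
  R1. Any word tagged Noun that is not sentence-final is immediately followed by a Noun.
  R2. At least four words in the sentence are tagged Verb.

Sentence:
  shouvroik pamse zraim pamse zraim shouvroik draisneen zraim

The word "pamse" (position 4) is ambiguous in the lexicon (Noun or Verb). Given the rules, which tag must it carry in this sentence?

Verb

Candidates per position — 1:shouvroik {Noun,Adv}; 2:pamse {Noun,Verb}; 3:zraim {Verb}; 4:pamse {Noun,Verb}; 5:zraim {Verb}; 6:shouvroik {Noun,Adv}; 7:draisneen {Adv}; 8:zraim {Verb}.
Position 1: tagging it Noun would leave rule 1 unsatisfiable, so it must be Adv.
Position 2: tagging it Noun would leave rule 1 unsatisfiable, so it must be Verb.
Position 4: tagging it Noun would leave rule 1 unsatisfiable, so it must be Verb.
Position 6: tagging it Noun would leave rule 1 unsatisfiable, so it must be Adv.
So the tagging must be: Adv Verb Verb Verb Verb Adv Adv Verb.
Rule-by-rule: rule 1 ✓; rule 2 ✓.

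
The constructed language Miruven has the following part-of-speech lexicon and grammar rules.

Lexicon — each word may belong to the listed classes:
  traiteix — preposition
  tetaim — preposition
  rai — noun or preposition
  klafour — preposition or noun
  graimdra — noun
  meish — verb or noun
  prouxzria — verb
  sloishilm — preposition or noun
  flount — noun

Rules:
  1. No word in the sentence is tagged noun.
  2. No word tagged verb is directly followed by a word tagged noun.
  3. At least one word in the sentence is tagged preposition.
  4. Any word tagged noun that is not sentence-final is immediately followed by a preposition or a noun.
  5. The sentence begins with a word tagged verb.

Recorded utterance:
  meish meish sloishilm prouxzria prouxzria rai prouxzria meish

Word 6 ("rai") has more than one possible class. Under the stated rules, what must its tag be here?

preposition

Candidates per position — 1:meish {verb,noun}; 2:meish {verb,noun}; 3:sloishilm {preposition,noun}; 4:prouxzria {verb}; 5:prouxzria {verb}; 6:rai {noun,preposition}; 7:prouxzria {verb}; 8:meish {verb,noun}.
If word 1 were noun, no tagging could satisfy rule 1; so word 1 is verb.
If word 2 were noun, no tagging could satisfy rule 1; so word 2 is verb.
If word 3 were noun, no tagging could satisfy rule 1; so word 3 is preposition.
If word 6 were noun, no tagging could satisfy rule 1; so word 6 is preposition.
If word 8 were noun, no tagging could satisfy rule 1; so word 8 is verb.
So the tagging must be: verb verb preposition verb verb preposition verb verb.
Check: rule 1 ok; rule 2 ok; rule 3 ok; rule 4 ok; rule 5 ok.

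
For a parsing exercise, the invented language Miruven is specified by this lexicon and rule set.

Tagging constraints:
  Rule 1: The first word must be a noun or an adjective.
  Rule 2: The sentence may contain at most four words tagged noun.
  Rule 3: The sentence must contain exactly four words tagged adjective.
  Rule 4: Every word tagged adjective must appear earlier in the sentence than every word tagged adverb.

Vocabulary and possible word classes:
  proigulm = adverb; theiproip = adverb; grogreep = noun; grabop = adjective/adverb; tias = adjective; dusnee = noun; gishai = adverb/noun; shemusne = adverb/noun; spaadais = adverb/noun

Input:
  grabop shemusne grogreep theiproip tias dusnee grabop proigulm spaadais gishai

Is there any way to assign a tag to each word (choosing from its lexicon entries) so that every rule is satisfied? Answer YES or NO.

NO

Candidates per position — 1:grabop {adjective,adverb}; 2:shemusne {adverb,noun}; 3:grogreep {noun}; 4:theiproip {adverb}; 5:tias {adjective}; 6:dusnee {noun}; 7:grabop {adjective,adverb}; 8:proigulm {adverb}; 9:spaadais {adverb,noun}; 10:gishai {adverb,noun}.
Rule 3 cannot be satisfied by any choice of tags from the lexicon.
So there is no consistent tagging.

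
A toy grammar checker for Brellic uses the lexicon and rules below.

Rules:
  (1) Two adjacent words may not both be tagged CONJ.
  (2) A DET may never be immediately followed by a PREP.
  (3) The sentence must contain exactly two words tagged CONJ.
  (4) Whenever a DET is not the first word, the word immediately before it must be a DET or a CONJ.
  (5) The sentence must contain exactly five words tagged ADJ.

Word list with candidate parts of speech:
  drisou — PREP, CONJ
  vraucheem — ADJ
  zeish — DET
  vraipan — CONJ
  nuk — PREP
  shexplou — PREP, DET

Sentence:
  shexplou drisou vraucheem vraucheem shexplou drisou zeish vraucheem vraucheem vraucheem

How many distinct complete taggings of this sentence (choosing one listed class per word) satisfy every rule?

2

Candidates per position — 1:shexplou {PREP,DET}; 2:drisou {PREP,CONJ}; 3:vraucheem {ADJ}; 4:vraucheem {ADJ}; 5:shexplou {PREP,DET}; 6:drisou {PREP,CONJ}; 7:zeish {DET}; 8:vraucheem {ADJ}; 9:vraucheem {ADJ}; 10:vraucheem {ADJ}.
There are 16 candidate sequences in total.
The sequences that satisfy every rule: PREP CONJ ADJ ADJ PREP CONJ DET ADJ ADJ ADJ; DET CONJ ADJ ADJ PREP CONJ DET ADJ ADJ ADJ.
Count = 2.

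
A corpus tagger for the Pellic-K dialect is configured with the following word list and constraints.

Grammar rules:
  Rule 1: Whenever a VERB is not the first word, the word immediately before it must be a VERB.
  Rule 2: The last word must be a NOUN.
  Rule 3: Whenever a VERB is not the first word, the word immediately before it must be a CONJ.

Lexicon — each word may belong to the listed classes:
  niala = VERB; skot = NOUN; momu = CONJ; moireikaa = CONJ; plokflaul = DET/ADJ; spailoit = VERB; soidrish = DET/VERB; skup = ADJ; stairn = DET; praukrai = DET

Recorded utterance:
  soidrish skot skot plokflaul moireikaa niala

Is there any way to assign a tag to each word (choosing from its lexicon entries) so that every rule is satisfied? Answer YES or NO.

NO

Candidates per position — 1:soidrish {DET,VERB}; 2:skot {NOUN}; 3:skot {NOUN}; 4:plokflaul {DET,ADJ}; 5:moireikaa {CONJ}; 6:niala {VERB}.
Rule 1 cannot be satisfied by any choice of tags from the lexicon.
So there is no consistent tagging.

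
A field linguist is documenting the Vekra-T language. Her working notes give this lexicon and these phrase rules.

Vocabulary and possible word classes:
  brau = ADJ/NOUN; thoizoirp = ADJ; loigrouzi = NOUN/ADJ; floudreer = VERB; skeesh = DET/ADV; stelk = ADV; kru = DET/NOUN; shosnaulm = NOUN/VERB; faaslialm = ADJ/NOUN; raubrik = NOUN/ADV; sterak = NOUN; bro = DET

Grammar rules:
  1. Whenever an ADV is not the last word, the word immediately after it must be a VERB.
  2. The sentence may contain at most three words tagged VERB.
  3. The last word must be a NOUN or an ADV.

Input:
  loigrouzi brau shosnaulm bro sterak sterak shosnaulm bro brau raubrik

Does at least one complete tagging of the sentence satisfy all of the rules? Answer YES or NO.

Candidates per position — 1:loigrouzi {NOUN,ADJ}; 2:brau {ADJ,NOUN}; 3:shosnaulm {NOUN,VERB}; 4:bro {DET}; 5:sterak {NOUN}; 6:sterak {NOUN}; 7:shosnaulm {NOUN,VERB}; 8:bro {DET}; 9:brau {ADJ,NOUN}; 10:raubrik {NOUN,ADV}.
One satisfying assignment: ADJ ADJ NOUN DET NOUN NOUN NOUN DET ADJ NOUN.
Rule-by-rule: rule 1 ok; rule 2 ok; rule 3 ok.

YES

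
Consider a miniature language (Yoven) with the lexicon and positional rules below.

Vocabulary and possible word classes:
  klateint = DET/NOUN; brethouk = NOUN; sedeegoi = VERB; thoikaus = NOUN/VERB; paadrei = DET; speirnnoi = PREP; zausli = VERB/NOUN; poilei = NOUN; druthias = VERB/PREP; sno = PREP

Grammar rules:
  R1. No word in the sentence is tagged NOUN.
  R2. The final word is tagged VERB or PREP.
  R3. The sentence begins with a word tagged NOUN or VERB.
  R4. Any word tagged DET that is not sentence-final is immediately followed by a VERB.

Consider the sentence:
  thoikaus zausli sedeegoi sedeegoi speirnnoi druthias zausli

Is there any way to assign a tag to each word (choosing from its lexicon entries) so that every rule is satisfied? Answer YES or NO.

Candidates per position — 1:thoikaus {NOUN,VERB}; 2:zausli {VERB,NOUN}; 3:sedeegoi {VERB}; 4:sedeegoi {VERB}; 5:speirnnoi {PREP}; 6:druthias {VERB,PREP}; 7:zausli {VERB,NOUN}.
One satisfying assignment: VERB VERB VERB VERB PREP PREP VERB.
Verifying each rule — rule 1 satisfied; rule 2 satisfied; rule 3 satisfied; rule 4 satisfied.

YES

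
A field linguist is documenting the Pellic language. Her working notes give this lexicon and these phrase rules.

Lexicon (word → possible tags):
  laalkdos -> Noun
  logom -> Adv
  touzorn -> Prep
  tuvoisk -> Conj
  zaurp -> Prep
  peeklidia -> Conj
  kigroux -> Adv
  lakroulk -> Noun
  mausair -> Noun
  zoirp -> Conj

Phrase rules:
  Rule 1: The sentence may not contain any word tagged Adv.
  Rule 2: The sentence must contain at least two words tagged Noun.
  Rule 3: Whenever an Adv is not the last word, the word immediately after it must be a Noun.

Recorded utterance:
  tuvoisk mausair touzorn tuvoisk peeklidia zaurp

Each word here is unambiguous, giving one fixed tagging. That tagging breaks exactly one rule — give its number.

Fixed tagging: Conj Noun Prep Conj Conj Prep.
Checking each rule: R1 holds, R2 violated, R3 holds.
Only rule 2 fails.

2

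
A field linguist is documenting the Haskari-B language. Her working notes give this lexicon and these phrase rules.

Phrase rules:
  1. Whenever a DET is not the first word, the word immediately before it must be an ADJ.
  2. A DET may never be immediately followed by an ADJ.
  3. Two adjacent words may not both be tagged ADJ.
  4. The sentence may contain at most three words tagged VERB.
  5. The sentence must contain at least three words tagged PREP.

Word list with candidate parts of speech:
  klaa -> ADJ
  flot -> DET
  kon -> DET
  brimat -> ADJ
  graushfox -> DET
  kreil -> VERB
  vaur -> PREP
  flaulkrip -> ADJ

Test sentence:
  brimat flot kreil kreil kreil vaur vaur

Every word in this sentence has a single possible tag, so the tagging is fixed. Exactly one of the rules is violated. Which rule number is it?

Fixed tagging: ADJ DET VERB VERB VERB PREP PREP.
Rule check: R1 ✓, R2 ✓, R3 ✓, R4 ✓, R5 ✗.
Only rule 5 fails.

5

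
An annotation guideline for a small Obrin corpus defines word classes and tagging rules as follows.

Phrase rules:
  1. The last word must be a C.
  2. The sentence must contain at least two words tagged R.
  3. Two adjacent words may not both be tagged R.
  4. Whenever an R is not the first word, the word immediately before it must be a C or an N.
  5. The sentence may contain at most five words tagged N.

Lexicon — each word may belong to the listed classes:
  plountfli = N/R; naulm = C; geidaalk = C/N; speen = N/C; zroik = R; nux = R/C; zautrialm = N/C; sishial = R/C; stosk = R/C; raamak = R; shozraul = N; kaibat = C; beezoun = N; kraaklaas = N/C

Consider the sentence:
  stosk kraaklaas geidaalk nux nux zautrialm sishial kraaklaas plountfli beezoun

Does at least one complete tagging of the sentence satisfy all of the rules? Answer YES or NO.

NO

Candidates per position — 1:stosk {R,C}; 2:kraaklaas {N,C}; 3:geidaalk {C,N}; 4:nux {R,C}; 5:nux {R,C}; 6:zautrialm {N,C}; 7:sishial {R,C}; 8:kraaklaas {N,C}; 9:plountfli {N,R}; 10:beezoun {N}.
Rule 1 cannot be satisfied by any choice of tags from the lexicon.
So there is no consistent tagging.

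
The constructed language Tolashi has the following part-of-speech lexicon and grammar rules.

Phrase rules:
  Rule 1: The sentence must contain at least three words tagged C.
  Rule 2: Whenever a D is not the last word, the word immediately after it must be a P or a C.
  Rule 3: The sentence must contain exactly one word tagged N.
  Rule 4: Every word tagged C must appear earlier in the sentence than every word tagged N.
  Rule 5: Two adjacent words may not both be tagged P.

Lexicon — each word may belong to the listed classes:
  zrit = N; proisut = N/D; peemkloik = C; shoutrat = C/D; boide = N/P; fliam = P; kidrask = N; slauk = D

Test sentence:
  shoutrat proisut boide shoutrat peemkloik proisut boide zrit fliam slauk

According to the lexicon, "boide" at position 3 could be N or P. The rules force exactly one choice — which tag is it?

Candidates per position — 1:shoutrat {C,D}; 2:proisut {N,D}; 3:boide {N,P}; 4:shoutrat {C,D}; 5:peemkloik {C}; 6:proisut {N,D}; 7:boide {N,P}; 8:zrit {N}; 9:fliam {P}; 10:slauk {D}.
Word 1 cannot be D — rule 1 would then fail for every completion. It is C.
Word 2 cannot be N — rule 3 would then fail for every completion. It is D.
Word 3 cannot be N — rule 2 would then fail for every completion. It is P.
Word 4 cannot be D — rule 1 would then fail for every completion. It is C.
Word 6 cannot be N — rule 3 would then fail for every completion. It is D.
Word 7 cannot be N — rule 2 would then fail for every completion. It is P.
That leaves exactly one tagging: C D P C C D P N P D.
Checking: rule 1 ok; rule 2 ok; rule 3 ok; rule 4 ok; rule 5 ok.

P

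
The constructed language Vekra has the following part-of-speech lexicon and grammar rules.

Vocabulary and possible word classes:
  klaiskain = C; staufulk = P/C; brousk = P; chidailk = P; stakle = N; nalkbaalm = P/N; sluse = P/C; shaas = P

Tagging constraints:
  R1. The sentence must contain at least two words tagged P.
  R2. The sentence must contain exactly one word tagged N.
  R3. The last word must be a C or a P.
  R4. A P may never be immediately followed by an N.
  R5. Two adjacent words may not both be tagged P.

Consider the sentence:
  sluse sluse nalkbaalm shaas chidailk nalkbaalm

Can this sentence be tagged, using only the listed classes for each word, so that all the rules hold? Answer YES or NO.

Candidates per position — 1:sluse {P,C}; 2:sluse {P,C}; 3:nalkbaalm {P,N}; 4:shaas {P}; 5:chidailk {P}; 6:nalkbaalm {P,N}.
Rule 5 cannot be satisfied by any choice of tags from the lexicon.
So there is no consistent tagging.

NO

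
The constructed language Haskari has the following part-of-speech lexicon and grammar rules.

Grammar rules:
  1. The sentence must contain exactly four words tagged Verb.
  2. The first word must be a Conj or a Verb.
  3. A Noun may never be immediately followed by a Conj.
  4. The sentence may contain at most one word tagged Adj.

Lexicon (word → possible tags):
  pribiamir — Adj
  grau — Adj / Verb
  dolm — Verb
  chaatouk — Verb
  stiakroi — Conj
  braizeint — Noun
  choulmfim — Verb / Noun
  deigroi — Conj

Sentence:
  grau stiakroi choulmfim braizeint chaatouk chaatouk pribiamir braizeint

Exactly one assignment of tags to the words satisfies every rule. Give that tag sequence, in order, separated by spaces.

Candidates per position — 1:grau {Adj,Verb}; 2:stiakroi {Conj}; 3:choulmfim {Verb,Noun}; 4:braizeint {Noun}; 5:chaatouk {Verb}; 6:chaatouk {Verb}; 7:pribiamir {Adj}; 8:braizeint {Noun}.
At position 1, choosing Adj makes rule 1 impossible to satisfy; hence Verb.
At position 3, choosing Noun makes rule 1 impossible to satisfy; hence Verb.
The unique satisfying tagging is: Verb Conj Verb Noun Verb Verb Adj Noun.
Verifying each rule — rule 1 satisfied; rule 2 satisfied; rule 3 satisfied; rule 4 satisfied.

Verb Conj Verb Noun Verb Verb Adj Noun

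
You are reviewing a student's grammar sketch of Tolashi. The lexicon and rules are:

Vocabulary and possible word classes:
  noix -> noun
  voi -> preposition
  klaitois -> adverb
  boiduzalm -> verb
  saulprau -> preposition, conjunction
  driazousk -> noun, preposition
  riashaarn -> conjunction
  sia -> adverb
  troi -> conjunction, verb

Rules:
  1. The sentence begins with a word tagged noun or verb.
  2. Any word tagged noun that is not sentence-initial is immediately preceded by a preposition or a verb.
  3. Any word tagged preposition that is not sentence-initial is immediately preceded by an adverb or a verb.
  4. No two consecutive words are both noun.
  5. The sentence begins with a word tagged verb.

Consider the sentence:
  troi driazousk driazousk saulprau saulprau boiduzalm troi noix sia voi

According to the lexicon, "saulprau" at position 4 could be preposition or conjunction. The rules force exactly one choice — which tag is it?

Candidates per position — 1:troi {conjunction,verb}; 2:driazousk {noun,preposition}; 3:driazousk {noun,preposition}; 4:saulprau {preposition,conjunction}; 5:saulprau {preposition,conjunction}; 6:boiduzalm {verb}; 7:troi {conjunction,verb}; 8:noix {noun}; 9:sia {adverb}; 10:voi {preposition}.
At position 1, choosing conjunction makes rule 1 impossible to satisfy; hence verb.
At position 3, choosing preposition makes rule 3 impossible to satisfy; hence noun.
At position 4, choosing preposition makes rule 3 impossible to satisfy; hence conjunction.
At position 5, choosing preposition makes rule 3 impossible to satisfy; hence conjunction.
At position 7, choosing conjunction makes rule 2 impossible to satisfy; hence verb.
At position 2, choosing noun makes rule 2 impossible to satisfy; hence preposition.
The only consistent sequence is: verb preposition noun conjunction conjunction verb verb noun adverb preposition.
Check: rule 1 ok; rule 2 ok; rule 3 ok; rule 4 ok; rule 5 ok.

conjunction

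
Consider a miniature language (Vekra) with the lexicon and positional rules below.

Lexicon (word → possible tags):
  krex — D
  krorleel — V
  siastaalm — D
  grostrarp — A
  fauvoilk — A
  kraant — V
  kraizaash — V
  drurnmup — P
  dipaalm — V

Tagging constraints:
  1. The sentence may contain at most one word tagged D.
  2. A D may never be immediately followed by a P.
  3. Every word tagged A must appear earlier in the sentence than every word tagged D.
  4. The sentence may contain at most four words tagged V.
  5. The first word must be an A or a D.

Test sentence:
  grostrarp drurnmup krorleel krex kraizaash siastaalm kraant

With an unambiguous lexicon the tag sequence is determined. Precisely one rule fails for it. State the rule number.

Fixed tagging: A P V D V D V.
Checking each rule: R1 ✗, R2 ✓, R3 ✓, R4 ✓, R5 ✓.
Only rule 1 fails.

1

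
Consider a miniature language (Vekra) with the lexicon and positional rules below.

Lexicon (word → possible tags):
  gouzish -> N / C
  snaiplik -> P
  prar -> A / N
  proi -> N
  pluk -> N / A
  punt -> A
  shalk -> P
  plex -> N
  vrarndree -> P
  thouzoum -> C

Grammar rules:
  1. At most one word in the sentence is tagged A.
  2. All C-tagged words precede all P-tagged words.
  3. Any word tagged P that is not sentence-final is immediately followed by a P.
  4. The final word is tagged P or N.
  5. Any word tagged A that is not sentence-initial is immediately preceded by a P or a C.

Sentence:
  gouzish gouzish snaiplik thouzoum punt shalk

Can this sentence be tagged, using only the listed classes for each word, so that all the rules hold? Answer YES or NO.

NO

Candidates per position — 1:gouzish {N,C}; 2:gouzish {N,C}; 3:snaiplik {P}; 4:thouzoum {C}; 5:punt {A}; 6:shalk {P}.
Rule 2 cannot be satisfied by any choice of tags from the lexicon.
So there is no consistent tagging.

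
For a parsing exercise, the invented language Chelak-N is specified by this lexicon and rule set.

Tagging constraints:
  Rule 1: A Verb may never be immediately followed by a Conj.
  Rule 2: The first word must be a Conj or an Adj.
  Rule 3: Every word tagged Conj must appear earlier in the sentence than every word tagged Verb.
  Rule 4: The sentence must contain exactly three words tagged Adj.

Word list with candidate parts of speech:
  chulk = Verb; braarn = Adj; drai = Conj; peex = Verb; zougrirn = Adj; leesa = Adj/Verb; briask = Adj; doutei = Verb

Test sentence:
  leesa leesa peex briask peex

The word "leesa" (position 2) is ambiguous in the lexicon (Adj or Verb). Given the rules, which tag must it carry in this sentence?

Adj

Candidates per position — 1:leesa {Adj,Verb}; 2:leesa {Adj,Verb}; 3:peex {Verb}; 4:briask {Adj}; 5:peex {Verb}.
At position 1, choosing Verb makes rule 2 impossible to satisfy; hence Adj.
At position 2, choosing Verb makes rule 4 impossible to satisfy; hence Adj.
The only consistent sequence is: Adj Adj Verb Adj Verb.
Checking: rule 1 ok; rule 2 ok; rule 3 ok; rule 4 ok.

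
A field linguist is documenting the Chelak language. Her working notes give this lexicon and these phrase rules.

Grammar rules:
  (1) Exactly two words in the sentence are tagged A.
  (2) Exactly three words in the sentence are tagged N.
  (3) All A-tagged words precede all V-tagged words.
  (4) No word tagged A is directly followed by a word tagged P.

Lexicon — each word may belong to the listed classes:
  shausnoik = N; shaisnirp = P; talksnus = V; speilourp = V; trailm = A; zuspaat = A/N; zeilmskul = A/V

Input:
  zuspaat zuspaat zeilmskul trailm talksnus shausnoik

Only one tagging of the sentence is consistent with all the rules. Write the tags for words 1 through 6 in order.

N N A A V N

Candidates per position — 1:zuspaat {A,N}; 2:zuspaat {A,N}; 3:zeilmskul {A,V}; 4:trailm {A}; 5:talksnus {V}; 6:shausnoik {N}.
At position 1, choosing A makes rule 2 impossible to satisfy; hence N.
At position 2, choosing A makes rule 2 impossible to satisfy; hence N.
At position 3, choosing V makes rule 1 impossible to satisfy; hence A.
The unique satisfying tagging is: N N A A V N.
Checking: rule 1 ok; rule 2 ok; rule 3 ok; rule 4 ok.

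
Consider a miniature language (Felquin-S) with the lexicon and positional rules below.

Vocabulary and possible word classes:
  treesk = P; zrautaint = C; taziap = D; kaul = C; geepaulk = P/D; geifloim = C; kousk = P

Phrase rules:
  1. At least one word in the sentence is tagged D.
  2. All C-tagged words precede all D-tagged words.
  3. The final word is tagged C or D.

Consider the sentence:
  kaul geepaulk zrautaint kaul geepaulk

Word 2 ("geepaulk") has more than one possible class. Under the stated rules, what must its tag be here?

Candidates per position — 1:kaul {C}; 2:geepaulk {P,D}; 3:zrautaint {C}; 4:kaul {C}; 5:geepaulk {P,D}.
Word 2 cannot be D — rule 2 would then fail for every completion. It is P.
Word 5 cannot be P — rule 1 would then fail for every completion. It is D.
The only consistent sequence is: C P C C D.
Check: rule 1 holds; rule 2 holds; rule 3 holds.

P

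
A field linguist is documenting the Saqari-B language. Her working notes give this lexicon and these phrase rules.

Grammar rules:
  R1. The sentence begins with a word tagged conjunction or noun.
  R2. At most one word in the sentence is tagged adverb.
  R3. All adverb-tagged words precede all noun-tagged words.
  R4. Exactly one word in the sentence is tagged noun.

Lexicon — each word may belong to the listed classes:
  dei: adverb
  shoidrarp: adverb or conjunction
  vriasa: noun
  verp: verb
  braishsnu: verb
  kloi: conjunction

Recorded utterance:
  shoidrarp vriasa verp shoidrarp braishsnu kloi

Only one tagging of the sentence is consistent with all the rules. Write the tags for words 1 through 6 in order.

conjunction noun verb conjunction verb conjunction

Candidates per position — 1:shoidrarp {adverb,conjunction}; 2:vriasa {noun}; 3:verp {verb}; 4:shoidrarp {adverb,conjunction}; 5:braishsnu {verb}; 6:kloi {conjunction}.
Position 1: adverb is ruled out by rule 1; that leaves conjunction.
Position 4: adverb is ruled out by rule 3; that leaves conjunction.
The only consistent sequence is: conjunction noun verb conjunction verb conjunction.
Checking: rule 1 ok; rule 2 ok; rule 3 ok; rule 4 ok.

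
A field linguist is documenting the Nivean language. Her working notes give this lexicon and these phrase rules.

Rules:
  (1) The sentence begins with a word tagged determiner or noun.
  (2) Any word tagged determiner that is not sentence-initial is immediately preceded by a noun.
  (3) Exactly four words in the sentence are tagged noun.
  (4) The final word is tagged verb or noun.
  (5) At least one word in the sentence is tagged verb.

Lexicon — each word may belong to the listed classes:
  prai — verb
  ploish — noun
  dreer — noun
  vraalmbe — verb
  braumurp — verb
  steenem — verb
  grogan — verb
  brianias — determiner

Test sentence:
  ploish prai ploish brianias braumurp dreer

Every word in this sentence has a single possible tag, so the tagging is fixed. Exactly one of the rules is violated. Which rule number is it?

Fixed tagging: noun verb noun determiner verb noun.
Applying the rules: R1 ok, R2 ok, R3 fails, R4 ok, R5 ok.
Only rule 3 fails.

3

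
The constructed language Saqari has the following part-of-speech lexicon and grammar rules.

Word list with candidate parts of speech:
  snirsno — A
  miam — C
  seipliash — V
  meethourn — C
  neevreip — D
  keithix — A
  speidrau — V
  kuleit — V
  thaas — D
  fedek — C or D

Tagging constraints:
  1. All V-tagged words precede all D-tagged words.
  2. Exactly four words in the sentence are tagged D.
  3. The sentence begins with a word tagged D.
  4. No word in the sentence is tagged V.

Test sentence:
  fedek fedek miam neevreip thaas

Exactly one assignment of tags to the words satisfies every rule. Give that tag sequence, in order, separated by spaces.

Candidates per position — 1:fedek {C,D}; 2:fedek {C,D}; 3:miam {C}; 4:neevreip {D}; 5:thaas {D}.
If word 1 were C, no tagging could satisfy rule 2; so word 1 is D.
If word 2 were C, no tagging could satisfy rule 2; so word 2 is D.
That leaves exactly one tagging: D D C D D.
Verifying each rule — rule 1 satisfied; rule 2 satisfied; rule 3 satisfied; rule 4 satisfied.

D D C D D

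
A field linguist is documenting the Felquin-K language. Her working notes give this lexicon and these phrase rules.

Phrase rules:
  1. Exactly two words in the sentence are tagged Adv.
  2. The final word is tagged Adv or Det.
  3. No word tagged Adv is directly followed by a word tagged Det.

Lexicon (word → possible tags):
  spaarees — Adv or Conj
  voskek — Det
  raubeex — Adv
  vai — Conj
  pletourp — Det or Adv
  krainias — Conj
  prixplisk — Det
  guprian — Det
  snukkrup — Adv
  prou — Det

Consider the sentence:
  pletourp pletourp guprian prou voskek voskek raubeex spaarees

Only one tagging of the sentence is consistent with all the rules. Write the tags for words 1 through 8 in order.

Det Det Det Det Det Det Adv Adv

Candidates per position — 1:pletourp {Det,Adv}; 2:pletourp {Det,Adv}; 3:guprian {Det}; 4:prou {Det}; 5:voskek {Det}; 6:voskek {Det}; 7:raubeex {Adv}; 8:spaarees {Adv,Conj}.
Position 1: Adv is ruled out by rule 3; that leaves Det.
Position 2: Adv is ruled out by rule 3; that leaves Det.
Position 8: Conj is ruled out by rule 1; that leaves Adv.
The only consistent sequence is: Det Det Det Det Det Det Adv Adv.
Verifying each rule — rule 1 ok; rule 2 ok; rule 3 ok.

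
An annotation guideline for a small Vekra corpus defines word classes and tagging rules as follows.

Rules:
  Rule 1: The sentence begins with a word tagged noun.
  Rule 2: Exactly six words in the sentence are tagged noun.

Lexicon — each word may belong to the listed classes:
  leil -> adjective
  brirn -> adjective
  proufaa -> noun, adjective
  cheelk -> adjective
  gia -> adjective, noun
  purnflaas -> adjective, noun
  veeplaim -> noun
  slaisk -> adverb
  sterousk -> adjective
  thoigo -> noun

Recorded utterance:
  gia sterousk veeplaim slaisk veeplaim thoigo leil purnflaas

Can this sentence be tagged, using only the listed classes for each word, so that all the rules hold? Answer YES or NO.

NO

Candidates per position — 1:gia {adjective,noun}; 2:sterousk {adjective}; 3:veeplaim {noun}; 4:slaisk {adverb}; 5:veeplaim {noun}; 6:thoigo {noun}; 7:leil {adjective}; 8:purnflaas {adjective,noun}.
Rule 2 cannot be satisfied by any choice of tags from the lexicon.
So there is no consistent tagging.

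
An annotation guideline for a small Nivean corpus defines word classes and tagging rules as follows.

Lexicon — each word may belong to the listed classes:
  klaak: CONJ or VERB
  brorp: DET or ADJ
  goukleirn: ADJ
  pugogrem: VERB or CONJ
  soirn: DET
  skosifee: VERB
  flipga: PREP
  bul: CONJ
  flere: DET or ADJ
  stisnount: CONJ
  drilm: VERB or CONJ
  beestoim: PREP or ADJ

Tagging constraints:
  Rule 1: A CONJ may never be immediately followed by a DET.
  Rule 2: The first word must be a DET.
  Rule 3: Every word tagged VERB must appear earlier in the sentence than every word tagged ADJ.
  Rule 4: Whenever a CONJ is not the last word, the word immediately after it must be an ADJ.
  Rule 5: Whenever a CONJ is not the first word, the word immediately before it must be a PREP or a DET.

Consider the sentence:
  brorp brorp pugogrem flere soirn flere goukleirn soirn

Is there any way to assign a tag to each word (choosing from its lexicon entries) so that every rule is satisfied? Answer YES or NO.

Candidates per position — 1:brorp {DET,ADJ}; 2:brorp {DET,ADJ}; 3:pugogrem {VERB,CONJ}; 4:flere {DET,ADJ}; 5:soirn {DET}; 6:flere {DET,ADJ}; 7:goukleirn {ADJ}; 8:soirn {DET}.
One satisfying assignment: DET DET VERB ADJ DET ADJ ADJ DET.
Rule-by-rule: rule 1 ok; rule 2 ok; rule 3 ok; rule 4 ok; rule 5 ok.

YES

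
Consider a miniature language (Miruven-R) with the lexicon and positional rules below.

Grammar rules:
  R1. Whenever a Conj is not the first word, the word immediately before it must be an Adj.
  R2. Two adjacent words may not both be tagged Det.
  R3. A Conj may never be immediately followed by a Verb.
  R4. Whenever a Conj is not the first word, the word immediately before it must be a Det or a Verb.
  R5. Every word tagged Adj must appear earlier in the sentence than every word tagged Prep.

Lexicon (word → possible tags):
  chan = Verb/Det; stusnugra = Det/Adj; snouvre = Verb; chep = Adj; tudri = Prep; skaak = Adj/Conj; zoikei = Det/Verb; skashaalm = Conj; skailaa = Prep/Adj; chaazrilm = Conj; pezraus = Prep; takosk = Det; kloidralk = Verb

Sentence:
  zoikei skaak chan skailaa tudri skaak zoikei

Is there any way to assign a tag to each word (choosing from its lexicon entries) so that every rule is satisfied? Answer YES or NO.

NO

Candidates per position — 1:zoikei {Det,Verb}; 2:skaak {Adj,Conj}; 3:chan {Verb,Det}; 4:skailaa {Prep,Adj}; 5:tudri {Prep}; 6:skaak {Adj,Conj}; 7:zoikei {Det,Verb}.
Every candidate sequence violates at least one rule; no consistent tagging exists.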